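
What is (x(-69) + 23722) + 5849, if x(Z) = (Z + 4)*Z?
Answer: 34056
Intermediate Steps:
x(Z) = Z*(4 + Z) (x(Z) = (4 + Z)*Z = Z*(4 + Z))
(x(-69) + 23722) + 5849 = (-69*(4 - 69) + 23722) + 5849 = (-69*(-65) + 23722) + 5849 = (4485 + 23722) + 5849 = 28207 + 5849 = 34056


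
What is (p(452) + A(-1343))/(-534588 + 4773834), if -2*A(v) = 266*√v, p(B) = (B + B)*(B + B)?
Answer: 408608/2119623 - 133*I*√1343/4239246 ≈ 0.19277 - 0.0011497*I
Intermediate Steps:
p(B) = 4*B² (p(B) = (2*B)*(2*B) = 4*B²)
A(v) = -133*√v
(p(452) + A(-1343))/(-534588 + 4773834) = (4*452² - 133*I*√1343)/(-534588 + 4773834) = (4*204304 - 133*I*√1343)/4239246 = (817216 - 133*I*√1343)*(1/4239246) = 408608/2119623 - 133*I*√1343/4239246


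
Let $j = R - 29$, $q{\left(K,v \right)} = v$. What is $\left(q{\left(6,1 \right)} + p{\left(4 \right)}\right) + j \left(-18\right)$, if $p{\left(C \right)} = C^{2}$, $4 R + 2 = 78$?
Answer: $197$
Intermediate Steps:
$R = 19$ ($R = - \frac{1}{2} + \frac{1}{4} \cdot 78 = - \frac{1}{2} + \frac{39}{2} = 19$)
$j = -10$ ($j = 19 - 29 = -10$)
$\left(q{\left(6,1 \right)} + p{\left(4 \right)}\right) + j \left(-18\right) = \left(1 + 4^{2}\right) - -180 = \left(1 + 16\right) + 180 = 17 + 180 = 197$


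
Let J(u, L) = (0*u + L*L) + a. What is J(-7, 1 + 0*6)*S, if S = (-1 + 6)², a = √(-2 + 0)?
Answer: 25 + 25*I*√2 ≈ 25.0 + 35.355*I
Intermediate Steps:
a = I*√2 (a = √(-2) = I*√2 ≈ 1.4142*I)
J(u, L) = L² + I*√2 (J(u, L) = (0*u + L*L) + I*√2 = (0 + L²) + I*√2 = L² + I*√2)
S = 25 (S = 5² = 25)
J(-7, 1 + 0*6)*S = ((1 + 0*6)² + I*√2)*25 = ((1 + 0)² + I*√2)*25 = (1² + I*√2)*25 = (1 + I*√2)*25 = 25 + 25*I*√2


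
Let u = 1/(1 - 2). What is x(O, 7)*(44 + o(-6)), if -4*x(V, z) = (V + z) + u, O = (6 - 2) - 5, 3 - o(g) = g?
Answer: -265/4 ≈ -66.250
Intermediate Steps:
o(g) = 3 - g
u = -1 (u = 1/(-1) = -1)
O = -1 (O = 4 - 5 = -1)
x(V, z) = 1/4 - V/4 - z/4 (x(V, z) = -((V + z) - 1)/4 = -(-1 + V + z)/4 = 1/4 - V/4 - z/4)
x(O, 7)*(44 + o(-6)) = (1/4 - 1/4*(-1) - 1/4*7)*(44 + (3 - 1*(-6))) = (1/4 + 1/4 - 7/4)*(44 + (3 + 6)) = -5*(44 + 9)/4 = -5/4*53 = -265/4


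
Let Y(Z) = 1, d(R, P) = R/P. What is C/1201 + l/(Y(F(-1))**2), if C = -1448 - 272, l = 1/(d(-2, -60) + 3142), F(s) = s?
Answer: -162092890/113207461 ≈ -1.4318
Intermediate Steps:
l = 30/94261 (l = 1/(-2/(-60) + 3142) = 1/(-2*(-1/60) + 3142) = 1/(1/30 + 3142) = 1/(94261/30) = 30/94261 ≈ 0.00031827)
C = -1720
C/1201 + l/(Y(F(-1))**2) = -1720/1201 + 30/(94261*(1**2)) = -1720*1/1201 + (30/94261)/1 = -1720/1201 + (30/94261)*1 = -1720/1201 + 30/94261 = -162092890/113207461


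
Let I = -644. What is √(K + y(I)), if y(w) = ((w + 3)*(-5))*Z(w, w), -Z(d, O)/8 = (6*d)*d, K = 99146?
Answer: I*√63802887094 ≈ 2.5259e+5*I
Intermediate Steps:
Z(d, O) = -48*d² (Z(d, O) = -8*6*d*d = -48*d²)
y(w) = -48*w²*(-15 - 5*w) (y(w) = ((w + 3)*(-5))*(-48*w²) = ((3 + w)*(-5))*(-48*w²) = (-15 - 5*w)*(-48*w²) = -48*w²*(-15 - 5*w))
√(K + y(I)) = √(99146 + 240*(-644)²*(3 - 644)) = √(99146 + 240*414736*(-641)) = √(99146 - 63802986240) = √(-63802887094) = I*√63802887094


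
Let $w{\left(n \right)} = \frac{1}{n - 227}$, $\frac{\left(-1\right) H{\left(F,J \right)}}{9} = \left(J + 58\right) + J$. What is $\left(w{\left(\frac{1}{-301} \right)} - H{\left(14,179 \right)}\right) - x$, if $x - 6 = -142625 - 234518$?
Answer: $\frac{26024836667}{68328} \approx 3.8088 \cdot 10^{5}$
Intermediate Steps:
$H{\left(F,J \right)} = -522 - 18 J$ ($H{\left(F,J \right)} = - 9 \left(\left(J + 58\right) + J\right) = - 9 \left(\left(58 + J\right) + J\right) = - 9 \left(58 + 2 J\right) = -522 - 18 J$)
$w{\left(n \right)} = \frac{1}{-227 + n}$
$x = -377137$ ($x = 6 - 377143 = -377137$)
$\left(w{\left(\frac{1}{-301} \right)} - H{\left(14,179 \right)}\right) - x = \left(\frac{1}{-227 + \frac{1}{-301}} - \left(-522 - 3222\right)\right) - -377137 = \left(\frac{1}{-227 - \frac{1}{301}} - \left(-522 - 3222\right)\right) + 377137 = \left(\frac{1}{- \frac{68328}{301}} - -3744\right) + 377137 = \left(- \frac{301}{68328} + 3744\right) + 377137 = \frac{255819731}{68328} + 377137 = \frac{26024836667}{68328}$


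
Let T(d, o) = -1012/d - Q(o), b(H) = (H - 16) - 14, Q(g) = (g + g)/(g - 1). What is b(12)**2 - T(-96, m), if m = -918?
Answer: 6957701/22056 ≈ 315.46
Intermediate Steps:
Q(g) = 2*g/(-1 + g) (Q(g) = (2*g)/(-1 + g) = 2*g/(-1 + g))
b(H) = -30 + H (b(H) = (-16 + H) - 14 = -30 + H)
T(d, o) = -1012/d - 2*o/(-1 + o)
b(12)**2 - T(-96, m) = (-30 + 12)**2 - 2*(506 - 506*(-918) - 1*(-96)*(-918))/((-96)*(-1 - 918)) = (-18)**2 - 2*(-1)*(506 + 464508 - 88128)/(96*(-919)) = 324 - 2*(-1)*(-1)*376886/(96*919) = 324 - 1*188443/22056 = 324 - 188443/22056 = 6957701/22056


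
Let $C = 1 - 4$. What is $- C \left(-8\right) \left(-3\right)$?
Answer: $72$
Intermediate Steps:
$C = -3$ ($C = 1 - 4 = -3$)
$- C \left(-8\right) \left(-3\right) = - \left(-3\right) \left(-8\right) \left(-3\right) = - 24 \left(-3\right) = \left(-1\right) \left(-72\right) = 72$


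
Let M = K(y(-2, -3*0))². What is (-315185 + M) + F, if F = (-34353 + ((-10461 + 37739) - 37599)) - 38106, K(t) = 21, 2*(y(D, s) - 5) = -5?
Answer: -397524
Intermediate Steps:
y(D, s) = 5/2 (y(D, s) = 5 + (½)*(-5) = 5 - 5/2 = 5/2)
M = 441 (M = 21² = 441)
F = -82780 (F = (-34353 + (27278 - 37599)) - 38106 = (-34353 - 10321) - 38106 = -44674 - 38106 = -82780)
(-315185 + M) + F = (-315185 + 441) - 82780 = -314744 - 82780 = -397524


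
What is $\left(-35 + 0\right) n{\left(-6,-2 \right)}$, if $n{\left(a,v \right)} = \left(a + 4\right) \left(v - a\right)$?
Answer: $280$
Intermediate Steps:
$n{\left(a,v \right)} = \left(4 + a\right) \left(v - a\right)$
$\left(-35 + 0\right) n{\left(-6,-2 \right)} = \left(-35 + 0\right) \left(- \left(-6\right)^{2} - -24 + 4 \left(-2\right) - -12\right) = - 35 \left(\left(-1\right) 36 + 24 - 8 + 12\right) = - 35 \left(-36 + 24 - 8 + 12\right) = \left(-35\right) \left(-8\right) = 280$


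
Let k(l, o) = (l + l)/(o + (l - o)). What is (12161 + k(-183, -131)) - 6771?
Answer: 5392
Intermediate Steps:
k(l, o) = 2 (k(l, o) = (2*l)/l = 2)
(12161 + k(-183, -131)) - 6771 = (12161 + 2) - 6771 = 12163 - 6771 = 5392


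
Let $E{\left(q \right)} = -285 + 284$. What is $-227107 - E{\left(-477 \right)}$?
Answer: $-227106$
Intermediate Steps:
$E{\left(q \right)} = -1$
$-227107 - E{\left(-477 \right)} = -227107 - -1 = -227107 + 1 = -227106$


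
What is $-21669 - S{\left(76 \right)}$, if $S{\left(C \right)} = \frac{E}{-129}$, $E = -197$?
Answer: $- \frac{2795498}{129} \approx -21671.0$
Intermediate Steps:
$S{\left(C \right)} = \frac{197}{129}$ ($S{\left(C \right)} = - \frac{197}{-129} = \left(-197\right) \left(- \frac{1}{129}\right) = \frac{197}{129}$)
$-21669 - S{\left(76 \right)} = -21669 - \frac{197}{129} = - \frac{2795498}{129}$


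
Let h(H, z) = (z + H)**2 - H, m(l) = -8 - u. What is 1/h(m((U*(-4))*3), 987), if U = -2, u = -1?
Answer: 1/960407 ≈ 1.0412e-6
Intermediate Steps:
m(l) = -7 (m(l) = -8 - 1*(-1) = -8 + 1 = -7)
h(H, z) = (H + z)**2 - H
1/h(m((U*(-4))*3), 987) = 1/((-7 + 987)**2 - 1*(-7)) = 1/(980**2 + 7) = 1/(960400 + 7) = 1/960407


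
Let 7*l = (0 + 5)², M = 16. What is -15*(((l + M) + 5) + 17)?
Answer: -4365/7 ≈ -623.57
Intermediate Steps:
l = 25/7 (l = (0 + 5)²/7 = (⅐)*5² = (⅐)*25 = 25/7 ≈ 3.5714)
-15*(((l + M) + 5) + 17) = -15*(((25/7 + 16) + 5) + 17) = -15*((137/7 + 5) + 17) = -15*(172/7 + 17) = -15*291/7 = -4365/7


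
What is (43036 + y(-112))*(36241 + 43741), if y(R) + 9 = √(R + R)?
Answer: 3441385514 + 319928*I*√14 ≈ 3.4414e+9 + 1.1971e+6*I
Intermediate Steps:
y(R) = -9 + √2*√R (y(R) = -9 + √(R + R) = -9 + √(2*R) = -9 + √2*√R)
(43036 + y(-112))*(36241 + 43741) = (43036 + (-9 + √2*√(-112)))*(36241 + 43741) = (43036 + (-9 + √2*(4*I*√7)))*79982 = (43036 + (-9 + 4*I*√14))*79982 = (43027 + 4*I*√14)*79982 = 3441385514 + 319928*I*√14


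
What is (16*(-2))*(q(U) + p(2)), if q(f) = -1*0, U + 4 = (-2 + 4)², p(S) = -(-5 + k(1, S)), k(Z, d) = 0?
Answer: -160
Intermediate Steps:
p(S) = 5 (p(S) = -(-5 + 0) = -1*(-5) = 5)
U = 0 (U = -4 + (-2 + 4)² = -4 + 2² = -4 + 4 = 0)
q(f) = 0
(16*(-2))*(q(U) + p(2)) = (16*(-2))*(0 + 5) = -32*5 = -160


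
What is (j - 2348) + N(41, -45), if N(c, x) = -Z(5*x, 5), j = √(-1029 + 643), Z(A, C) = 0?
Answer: -2348 + I*√386 ≈ -2348.0 + 19.647*I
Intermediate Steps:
j = I*√386 (j = √(-386) = I*√386 ≈ 19.647*I)
N(c, x) = 0 (N(c, x) = -1*0 = 0)
(j - 2348) + N(41, -45) = (I*√386 - 2348) + 0 = (-2348 + I*√386) + 0 = -2348 + I*√386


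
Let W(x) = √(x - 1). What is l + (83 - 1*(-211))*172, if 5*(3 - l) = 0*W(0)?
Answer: 50571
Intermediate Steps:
W(x) = √(-1 + x)
l = 3 (l = 3 - 0*√(-1 + 0) = 3 - 0*√(-1) = 3 - 0*I = 3 - ⅕*0 = 3 + 0 = 3)
l + (83 - 1*(-211))*172 = 3 + (83 - 1*(-211))*172 = 3 + (83 + 211)*172 = 3 + 294*172 = 3 + 50568 = 50571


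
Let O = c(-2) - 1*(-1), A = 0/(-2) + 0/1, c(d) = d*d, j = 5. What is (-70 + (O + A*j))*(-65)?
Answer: 4225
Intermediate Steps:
c(d) = d²
A = 0 (A = 0*(-½) + 0*1 = 0 + 0 = 0)
O = 5 (O = (-2)² - 1*(-1) = 4 + 1 = 5)
(-70 + (O + A*j))*(-65) = (-70 + (5 + 0*5))*(-65) = (-70 + (5 + 0))*(-65) = (-70 + 5)*(-65) = -65*(-65) = 4225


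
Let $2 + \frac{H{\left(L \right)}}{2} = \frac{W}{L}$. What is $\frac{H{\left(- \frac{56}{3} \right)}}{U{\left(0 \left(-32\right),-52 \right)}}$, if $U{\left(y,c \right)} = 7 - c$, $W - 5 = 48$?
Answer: $- \frac{271}{1652} \approx -0.16404$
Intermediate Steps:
$W = 53$ ($W = 5 + 48 = 53$)
$H{\left(L \right)} = -4 + \frac{106}{L}$ ($H{\left(L \right)} = -4 + 2 \frac{53}{L} = -4 + \frac{106}{L}$)
$\frac{H{\left(- \frac{56}{3} \right)}}{U{\left(0 \left(-32\right),-52 \right)}} = \frac{-4 + \frac{106}{\left(-56\right) \frac{1}{3}}}{7 - -52} = \frac{-4 + \frac{106}{\left(-56\right) \frac{1}{3}}}{7 + 52} = \frac{-4 + \frac{106}{- \frac{56}{3}}}{59} = \left(-4 + 106 \left(- \frac{3}{56}\right)\right) \frac{1}{59} = \left(-4 - \frac{159}{28}\right) \frac{1}{59} = \left(- \frac{271}{28}\right) \frac{1}{59} = - \frac{271}{1652}$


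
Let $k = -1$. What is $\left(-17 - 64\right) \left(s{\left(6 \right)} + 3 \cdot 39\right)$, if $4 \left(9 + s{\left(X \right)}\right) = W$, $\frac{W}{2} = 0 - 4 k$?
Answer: $-8910$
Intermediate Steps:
$W = 8$ ($W = 2 \left(0 - -4\right) = 2 \left(0 + 4\right) = 2 \cdot 4 = 8$)
$s{\left(X \right)} = -7$ ($s{\left(X \right)} = -9 + \frac{1}{4} \cdot 8 = -9 + 2 = -7$)
$\left(-17 - 64\right) \left(s{\left(6 \right)} + 3 \cdot 39\right) = \left(-17 - 64\right) \left(-7 + 3 \cdot 39\right) = \left(-17 - 64\right) \left(-7 + 117\right) = \left(-81\right) 110 = -8910$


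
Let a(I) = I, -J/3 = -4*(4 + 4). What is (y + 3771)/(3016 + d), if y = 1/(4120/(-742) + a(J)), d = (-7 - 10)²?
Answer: 126540047/110902580 ≈ 1.1410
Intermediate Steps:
d = 289 (d = (-17)² = 289)
J = 96 (J = -(-12)*(4 + 4) = -(-12)*8 = -3*(-32) = 96)
y = 371/33556 (y = 1/(4120/(-742) + 96) = 1/(4120*(-1/742) + 96) = 1/(-2060/371 + 96) = 1/(33556/371) = 371/33556 ≈ 0.011056)
(y + 3771)/(3016 + d) = (371/33556 + 3771)/(3016 + 289) = (126540047/33556)/3305 = (126540047/33556)*(1/3305) = 126540047/110902580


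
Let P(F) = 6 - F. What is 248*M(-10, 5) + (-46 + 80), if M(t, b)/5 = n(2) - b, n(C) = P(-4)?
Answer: 6234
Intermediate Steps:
n(C) = 10 (n(C) = 6 - 1*(-4) = 6 + 4 = 10)
M(t, b) = 50 - 5*b (M(t, b) = 5*(10 - b) = 50 - 5*b)
248*M(-10, 5) + (-46 + 80) = 248*(50 - 5*5) + (-46 + 80) = 248*(50 - 25) + 34 = 248*25 + 34 = 6200 + 34 = 6234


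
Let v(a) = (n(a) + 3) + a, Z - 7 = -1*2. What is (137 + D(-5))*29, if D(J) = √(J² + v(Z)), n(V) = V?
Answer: 3973 + 29*√38 ≈ 4151.8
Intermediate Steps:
Z = 5 (Z = 7 - 1*2 = 7 - 2 = 5)
v(a) = 3 + 2*a (v(a) = (a + 3) + a = (3 + a) + a = 3 + 2*a)
D(J) = √(13 + J²) (D(J) = √(J² + (3 + 2*5)) = √(J² + (3 + 10)) = √(J² + 13) = √(13 + J²))
(137 + D(-5))*29 = (137 + √(13 + (-5)²))*29 = (137 + √(13 + 25))*29 = (137 + √38)*29 = 3973 + 29*√38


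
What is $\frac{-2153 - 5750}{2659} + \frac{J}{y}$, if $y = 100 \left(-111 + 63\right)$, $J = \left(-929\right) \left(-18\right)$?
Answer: $- \frac{13733033}{2127200} \approx -6.4559$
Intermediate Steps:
$J = 16722$
$y = -4800$ ($y = 100 \left(-48\right) = -4800$)
$\frac{-2153 - 5750}{2659} + \frac{J}{y} = \frac{-2153 - 5750}{2659} + \frac{16722}{-4800} = \left(-7903\right) \frac{1}{2659} + 16722 \left(- \frac{1}{4800}\right) = - \frac{7903}{2659} - \frac{2787}{800} = - \frac{13733033}{2127200}$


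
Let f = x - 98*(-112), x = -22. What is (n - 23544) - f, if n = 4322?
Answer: -30176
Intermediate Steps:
f = 10954 (f = -22 - 98*(-112) = -22 + 10976 = 10954)
(n - 23544) - f = (4322 - 23544) - 1*10954 = -19222 - 10954 = -30176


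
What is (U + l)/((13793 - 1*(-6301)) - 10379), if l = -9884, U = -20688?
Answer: -30572/9715 ≈ -3.1469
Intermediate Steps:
(U + l)/((13793 - 1*(-6301)) - 10379) = (-20688 - 9884)/((13793 - 1*(-6301)) - 10379) = -30572/((13793 + 6301) - 10379) = -30572/(20094 - 10379) = -30572/9715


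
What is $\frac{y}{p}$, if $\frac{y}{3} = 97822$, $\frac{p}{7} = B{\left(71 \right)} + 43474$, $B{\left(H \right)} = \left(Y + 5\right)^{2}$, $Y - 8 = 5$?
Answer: $\frac{146733}{153293} \approx 0.95721$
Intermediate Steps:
$Y = 13$ ($Y = 8 + 5 = 13$)
$B{\left(H \right)} = 324$ ($B{\left(H \right)} = \left(13 + 5\right)^{2} = 18^{2} = 324$)
$p = 306586$ ($p = 7 \left(324 + 43474\right) = 7 \cdot 43798 = 306586$)
$y = 293466$ ($y = 3 \cdot 97822 = 293466$)
$\frac{y}{p} = \frac{293466}{306586} = 293466 \cdot \frac{1}{306586} = \frac{146733}{153293}$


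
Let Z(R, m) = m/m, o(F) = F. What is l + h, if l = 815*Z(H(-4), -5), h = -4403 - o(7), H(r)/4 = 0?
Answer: -3595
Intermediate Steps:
H(r) = 0 (H(r) = 4*0 = 0)
Z(R, m) = 1
h = -4410 (h = -4403 - 1*7 = -4403 - 7 = -4410)
l = 815 (l = 815*1 = 815)
l + h = 815 - 4410 = -3595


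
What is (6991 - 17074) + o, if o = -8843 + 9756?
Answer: -9170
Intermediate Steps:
o = 913
(6991 - 17074) + o = (6991 - 17074) + 913 = -10083 + 913 = -9170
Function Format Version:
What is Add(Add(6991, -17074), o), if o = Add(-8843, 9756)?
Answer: -9170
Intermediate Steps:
o = 913
Add(Add(6991, -17074), o) = Add(Add(6991, -17074), 913) = Add(-10083, 913) = -9170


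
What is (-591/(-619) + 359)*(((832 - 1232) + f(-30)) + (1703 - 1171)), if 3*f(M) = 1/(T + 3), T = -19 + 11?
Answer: 440944948/9285 ≈ 47490.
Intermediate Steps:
T = -8
f(M) = -1/15 (f(M) = 1/(3*(-8 + 3)) = (1/3)/(-5) = (1/3)*(-1/5) = -1/15)
(-591/(-619) + 359)*(((832 - 1232) + f(-30)) + (1703 - 1171)) = (-591/(-619) + 359)*(((832 - 1232) - 1/15) + (1703 - 1171)) = (-591*(-1/619) + 359)*((-400 - 1/15) + 532) = (591/619 + 359)*(-6001/15 + 532) = (222812/619)*(1979/15) = 440944948/9285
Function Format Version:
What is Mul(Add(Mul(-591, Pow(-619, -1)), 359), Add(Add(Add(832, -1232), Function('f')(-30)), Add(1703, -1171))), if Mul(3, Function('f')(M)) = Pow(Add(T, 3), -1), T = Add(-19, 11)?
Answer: Rational(440944948, 9285) ≈ 47490.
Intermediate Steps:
T = -8
Function('f')(M) = Rational(-1, 15) (Function('f')(M) = Mul(Rational(1, 3), Pow(Add(-8, 3), -1)) = Mul(Rational(1, 3), Pow(-5, -1)) = Mul(Rational(1, 3), Rational(-1, 5)) = Rational(-1, 15))
Mul(Add(Mul(-591, Pow(-619, -1)), 359), Add(Add(Add(832, -1232), Function('f')(-30)), Add(1703, -1171))) = Mul(Add(Mul(-591, Pow(-619, -1)), 359), Add(Add(Add(832, -1232), Rational(-1, 15)), Add(1703, -1171))) = Mul(Add(Mul(-591, Rational(-1, 619)), 359), Add(Add(-400, Rational(-1, 15)), 532)) = Mul(Add(Rational(591, 619), 359), Add(Rational(-6001, 15), 532)) = Mul(Rational(222812, 619), Rational(1979, 15)) = Rational(440944948, 9285)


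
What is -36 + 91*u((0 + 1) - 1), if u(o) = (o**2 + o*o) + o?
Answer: -36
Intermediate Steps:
u(o) = o + 2*o**2 (u(o) = (o**2 + o**2) + o = 2*o**2 + o = o + 2*o**2)
-36 + 91*u((0 + 1) - 1) = -36 + 91*(((0 + 1) - 1)*(1 + 2*((0 + 1) - 1))) = -36 + 91*((1 - 1)*(1 + 2*(1 - 1))) = -36 + 91*(0*(1 + 2*0)) = -36 + 91*(0*(1 + 0)) = -36 + 91*(0*1) = -36 + 91*0 = -36 + 0 = -36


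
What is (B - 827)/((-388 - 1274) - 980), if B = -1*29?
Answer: 428/1321 ≈ 0.32400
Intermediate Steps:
B = -29
(B - 827)/((-388 - 1274) - 980) = (-29 - 827)/((-388 - 1274) - 980) = -856/(-1662 - 980) = -856/(-2642) = -856*(-1/2642) = 428/1321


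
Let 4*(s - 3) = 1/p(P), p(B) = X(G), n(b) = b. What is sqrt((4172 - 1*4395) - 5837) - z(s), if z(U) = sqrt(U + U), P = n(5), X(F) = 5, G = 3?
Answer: -sqrt(610)/10 + 2*I*sqrt(1515) ≈ -2.4698 + 77.846*I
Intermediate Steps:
P = 5
p(B) = 5
s = 61/20 (s = 3 + (1/4)/5 = 3 + (1/4)*(1/5) = 3 + 1/20 = 61/20 ≈ 3.0500)
z(U) = sqrt(2)*sqrt(U) (z(U) = sqrt(2*U) = sqrt(2)*sqrt(U))
sqrt((4172 - 1*4395) - 5837) - z(s) = sqrt((4172 - 1*4395) - 5837) - sqrt(2)*sqrt(61/20) = sqrt((4172 - 4395) - 5837) - sqrt(2)*sqrt(305)/10 = sqrt(-223 - 5837) - sqrt(610)/10 = sqrt(-6060) - sqrt(610)/10 = 2*I*sqrt(1515) - sqrt(610)/10 = -sqrt(610)/10 + 2*I*sqrt(1515)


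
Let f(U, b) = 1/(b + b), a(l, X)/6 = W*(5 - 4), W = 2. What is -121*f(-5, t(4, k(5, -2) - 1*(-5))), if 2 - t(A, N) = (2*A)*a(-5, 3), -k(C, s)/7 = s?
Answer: 121/188 ≈ 0.64362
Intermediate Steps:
a(l, X) = 12 (a(l, X) = 6*(2*(5 - 4)) = 6*(2*1) = 6*2 = 12)
k(C, s) = -7*s
t(A, N) = 2 - 24*A (t(A, N) = 2 - 2*A*12 = 2 - 24*A)
f(U, b) = 1/(2*b)
-121*f(-5, t(4, k(5, -2) - 1*(-5))) = -121/(2*(2 - 24*4)) = -121/(2*(2 - 96)) = -121/(2*(-94)) = -121*(-1)/(2*94) = -121*(-1/188) = 121/188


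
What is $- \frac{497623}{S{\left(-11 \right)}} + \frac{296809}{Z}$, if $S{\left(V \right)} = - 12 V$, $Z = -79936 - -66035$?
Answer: $- \frac{6956636111}{1834932} \approx -3791.2$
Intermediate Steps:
$Z = -13901$ ($Z = -79936 + 66035 = -13901$)
$- \frac{497623}{S{\left(-11 \right)}} + \frac{296809}{Z} = - \frac{497623}{\left(-12\right) \left(-11\right)} + \frac{296809}{-13901} = - \frac{497623}{132} + 296809 \left(- \frac{1}{13901}\right) = \left(-497623\right) \frac{1}{132} - \frac{296809}{13901} = - \frac{497623}{132} - \frac{296809}{13901} = - \frac{6956636111}{1834932}$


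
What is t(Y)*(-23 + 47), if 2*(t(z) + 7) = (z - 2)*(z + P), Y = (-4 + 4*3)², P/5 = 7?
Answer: 73488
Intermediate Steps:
P = 35 (P = 5*7 = 35)
Y = 64 (Y = (-4 + 12)² = 8² = 64)
t(z) = -7 + (-2 + z)*(35 + z)/2 (t(z) = -7 + ((z - 2)*(z + 35))/2 = -7 + ((-2 + z)*(35 + z))/2 = -7 + (-2 + z)*(35 + z)/2)
t(Y)*(-23 + 47) = (-42 + (½)*64² + (33/2)*64)*(-23 + 47) = (-42 + (½)*4096 + 1056)*24 = (-42 + 2048 + 1056)*24 = 3062*24 = 73488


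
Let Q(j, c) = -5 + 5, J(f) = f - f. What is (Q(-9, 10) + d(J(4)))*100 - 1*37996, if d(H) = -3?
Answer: -38296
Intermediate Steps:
J(f) = 0
Q(j, c) = 0
(Q(-9, 10) + d(J(4)))*100 - 1*37996 = (0 - 3)*100 - 1*37996 = -3*100 - 37996 = -300 - 37996 = -38296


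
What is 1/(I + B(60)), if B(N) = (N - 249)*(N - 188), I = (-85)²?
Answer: 1/31417 ≈ 3.1830e-5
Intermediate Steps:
I = 7225
B(N) = (-249 + N)*(-188 + N)
1/(I + B(60)) = 1/(7225 + (46812 + 60² - 437*60)) = 1/(7225 + (46812 + 3600 - 26220)) = 1/(7225 + 24192) = 1/31417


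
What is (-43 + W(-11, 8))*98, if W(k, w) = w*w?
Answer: 2058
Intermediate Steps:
W(k, w) = w²
(-43 + W(-11, 8))*98 = (-43 + 8²)*98 = (-43 + 64)*98 = 21*98 = 2058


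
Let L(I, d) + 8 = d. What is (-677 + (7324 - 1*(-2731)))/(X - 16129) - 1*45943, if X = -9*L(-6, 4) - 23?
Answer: -123404461/2686 ≈ -45944.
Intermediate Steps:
L(I, d) = -8 + d
X = 13 (X = -9*(-8 + 4) - 23 = -9*(-4) - 23 = 36 - 23 = 13)
(-677 + (7324 - 1*(-2731)))/(X - 16129) - 1*45943 = (-677 + (7324 - 1*(-2731)))/(13 - 16129) - 1*45943 = (-677 + (7324 + 2731))/(-16116) - 45943 = (-677 + 10055)*(-1/16116) - 45943 = 9378*(-1/16116) - 45943 = -1563/2686 - 45943 = -123404461/2686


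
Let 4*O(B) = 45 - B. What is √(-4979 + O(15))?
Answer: I*√19886/2 ≈ 70.509*I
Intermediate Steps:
O(B) = 45/4 - B/4 (O(B) = (45 - B)/4 = 45/4 - B/4)
√(-4979 + O(15)) = √(-4979 + (45/4 - ¼*15)) = √(-4979 + (45/4 - 15/4)) = √(-4979 + 15/2) = √(-9943/2) = I*√19886/2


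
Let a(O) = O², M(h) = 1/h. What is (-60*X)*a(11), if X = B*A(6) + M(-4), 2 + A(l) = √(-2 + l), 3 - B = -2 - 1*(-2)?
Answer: 1815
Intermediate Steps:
B = 3 (B = 3 - (-2 - 1*(-2)) = 3 - (-2 + 2) = 3 - 1*0 = 3 + 0 = 3)
A(l) = -2 + √(-2 + l)
X = -¼ (X = 3*(-2 + √(-2 + 6)) + 1/(-4) = 3*(-2 + √4) - ¼ = 3*(-2 + 2) - ¼ = 3*0 - ¼ = 0 - ¼ = -¼ ≈ -0.25000)
(-60*X)*a(11) = -60*(-¼)*11² = 15*121 = 1815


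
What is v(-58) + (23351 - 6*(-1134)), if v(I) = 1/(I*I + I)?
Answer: 99692431/3306 ≈ 30155.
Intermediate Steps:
v(I) = 1/(I + I**2) (v(I) = 1/(I**2 + I) = 1/(I + I**2))
v(-58) + (23351 - 6*(-1134)) = 1/((-58)*(1 - 58)) + (23351 - 6*(-1134)) = -1/58/(-57) + (23351 + 6804) = -1/58*(-1/57) + 30155 = 1/3306 + 30155 = 99692431/3306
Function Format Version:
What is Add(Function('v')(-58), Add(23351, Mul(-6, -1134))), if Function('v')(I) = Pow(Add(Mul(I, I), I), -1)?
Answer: Rational(99692431, 3306) ≈ 30155.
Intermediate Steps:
Function('v')(I) = Pow(Add(I, Pow(I, 2)), -1) (Function('v')(I) = Pow(Add(Pow(I, 2), I), -1) = Pow(Add(I, Pow(I, 2)), -1))
Add(Function('v')(-58), Add(23351, Mul(-6, -1134))) = Add(Mul(Pow(-58, -1), Pow(Add(1, -58), -1)), Add(23351, Mul(-6, -1134))) = Add(Mul(Rational(-1, 58), Pow(-57, -1)), Add(23351, 6804)) = Add(Mul(Rational(-1, 58), Rational(-1, 57)), 30155) = Add(Rational(1, 3306), 30155) = Rational(99692431, 3306)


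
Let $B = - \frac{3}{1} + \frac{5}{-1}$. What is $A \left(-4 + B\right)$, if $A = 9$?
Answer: $-108$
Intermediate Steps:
$B = -8$ ($B = \left(-3\right) 1 + 5 \left(-1\right) = -3 - 5 = -8$)
$A \left(-4 + B\right) = 9 \left(-4 - 8\right) = 9 \left(-12\right) = -108$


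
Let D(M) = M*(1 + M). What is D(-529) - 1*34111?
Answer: 245201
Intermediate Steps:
D(-529) - 1*34111 = -529*(1 - 529) - 1*34111 = -529*(-528) - 34111 = 279312 - 34111 = 245201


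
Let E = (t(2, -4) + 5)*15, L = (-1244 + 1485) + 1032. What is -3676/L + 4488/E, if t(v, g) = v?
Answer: 1775748/44555 ≈ 39.855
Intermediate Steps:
L = 1273 (L = 241 + 1032 = 1273)
E = 105 (E = (2 + 5)*15 = 7*15 = 105)
-3676/L + 4488/E = -3676/1273 + 4488/105 = -3676*1/1273 + 4488*(1/105) = -3676/1273 + 1496/35 = 1775748/44555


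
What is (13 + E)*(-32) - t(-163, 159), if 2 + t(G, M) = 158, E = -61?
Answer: 1380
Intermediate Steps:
t(G, M) = 156 (t(G, M) = -2 + 158 = 156)
(13 + E)*(-32) - t(-163, 159) = (13 - 61)*(-32) - 1*156 = -48*(-32) - 156 = 1536 - 156 = 1380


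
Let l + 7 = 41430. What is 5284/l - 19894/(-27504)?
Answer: 484700149/569649096 ≈ 0.85087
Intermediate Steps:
l = 41423 (l = -7 + 41430 = 41423)
5284/l - 19894/(-27504) = 5284/41423 - 19894/(-27504) = 5284*(1/41423) - 19894*(-1/27504) = 5284/41423 + 9947/13752 = 484700149/569649096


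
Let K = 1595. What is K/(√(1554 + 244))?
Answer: 55*√1798/62 ≈ 37.615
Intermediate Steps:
K/(√(1554 + 244)) = 1595/(√(1554 + 244)) = 1595/(√1798) = 1595*(√1798/1798) = 55*√1798/62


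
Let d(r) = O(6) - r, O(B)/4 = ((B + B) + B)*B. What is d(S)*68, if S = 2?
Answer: 29240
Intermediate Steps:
O(B) = 12*B² (O(B) = 4*(((B + B) + B)*B) = 4*((2*B + B)*B) = 4*((3*B)*B) = 4*(3*B²) = 12*B²)
d(r) = 432 - r (d(r) = 12*6² - r = 12*36 - r = 432 - r)
d(S)*68 = (432 - 1*2)*68 = (432 - 2)*68 = 430*68 = 29240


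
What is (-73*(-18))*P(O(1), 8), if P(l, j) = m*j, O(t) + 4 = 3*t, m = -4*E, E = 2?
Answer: -84096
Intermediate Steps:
m = -8 (m = -4*2 = -8)
O(t) = -4 + 3*t
P(l, j) = -8*j
(-73*(-18))*P(O(1), 8) = (-73*(-18))*(-8*8) = 1314*(-64) = -84096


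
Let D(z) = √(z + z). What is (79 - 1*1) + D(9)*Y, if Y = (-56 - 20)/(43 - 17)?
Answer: 78 - 114*√2/13 ≈ 65.598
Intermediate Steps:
Y = -38/13 (Y = -76/26 = -76*1/26 = -38/13 ≈ -2.9231)
D(z) = √2*√z (D(z) = √(2*z) = √2*√z)
(79 - 1*1) + D(9)*Y = (79 - 1*1) + (√2*√9)*(-38/13) = (79 - 1) + (√2*3)*(-38/13) = 78 + (3*√2)*(-38/13) = 78 - 114*√2/13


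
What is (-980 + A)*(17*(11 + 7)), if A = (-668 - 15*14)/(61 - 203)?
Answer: -21157146/71 ≈ -2.9799e+5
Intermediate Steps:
A = 439/71 (A = (-668 - 210)/(-142) = -878*(-1/142) = 439/71 ≈ 6.1831)
(-980 + A)*(17*(11 + 7)) = (-980 + 439/71)*(17*(11 + 7)) = -1175397*18/71 = -69141/71*306 = -21157146/71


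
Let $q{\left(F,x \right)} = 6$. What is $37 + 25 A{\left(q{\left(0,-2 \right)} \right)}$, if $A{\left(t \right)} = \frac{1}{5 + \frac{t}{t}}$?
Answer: $\frac{247}{6} \approx 41.167$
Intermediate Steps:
$A{\left(t \right)} = \frac{1}{6}$ ($A{\left(t \right)} = \frac{1}{5 + 1} = \frac{1}{6}$)
$37 + 25 A{\left(q{\left(0,-2 \right)} \right)} = 37 + 25 \cdot \frac{1}{6} = 37 + \frac{25}{6} = \frac{247}{6}$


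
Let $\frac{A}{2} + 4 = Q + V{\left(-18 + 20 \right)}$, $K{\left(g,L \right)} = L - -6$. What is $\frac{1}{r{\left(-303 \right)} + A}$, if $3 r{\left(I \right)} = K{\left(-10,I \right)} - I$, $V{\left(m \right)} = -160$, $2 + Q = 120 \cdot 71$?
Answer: $\frac{1}{16710} \approx 5.9844 \cdot 10^{-5}$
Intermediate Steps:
$Q = 8518$ ($Q = -2 + 120 \cdot 71 = -2 + 8520 = 8518$)
$K{\left(g,L \right)} = 6 + L$ ($K{\left(g,L \right)} = L + 6 = 6 + L$)
$r{\left(I \right)} = 2$ ($r{\left(I \right)} = \frac{\left(6 + I\right) - I}{3} = \frac{1}{3} \cdot 6 = 2$)
$A = 16708$ ($A = -8 + 2 \left(8518 - 160\right) = -8 + 2 \cdot 8358 = -8 + 16716 = 16708$)
$\frac{1}{r{\left(-303 \right)} + A} = \frac{1}{2 + 16708} = \frac{1}{16710}$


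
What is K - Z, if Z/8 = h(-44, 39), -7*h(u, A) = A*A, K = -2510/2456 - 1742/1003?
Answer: 14963345325/8621788 ≈ 1735.5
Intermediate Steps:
K = -3397941/1231684 (K = -2510*1/2456 - 1742*1/1003 = -1255/1228 - 1742/1003 = -3397941/1231684 ≈ -2.7588)
h(u, A) = -A²/7 (h(u, A) = -A*A/7 = -A²/7)
Z = -12168/7 (Z = 8*(-⅐*39²) = 8*(-⅐*1521) = 8*(-1521/7) = -12168/7 ≈ -1738.3)
K - Z = -3397941/1231684 - 1*(-12168/7) = -3397941/1231684 + 12168/7 = 14963345325/8621788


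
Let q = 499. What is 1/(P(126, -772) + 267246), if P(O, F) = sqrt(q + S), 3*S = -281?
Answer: 400869/107130636166 - 2*sqrt(57)/53565318083 ≈ 3.7416e-6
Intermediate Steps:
S = -281/3 (S = (1/3)*(-281) = -281/3 ≈ -93.667)
P(O, F) = 8*sqrt(57)/3 (P(O, F) = sqrt(499 - 281/3) = sqrt(1216/3) = 8*sqrt(57)/3)
1/(P(126, -772) + 267246) = 1/(8*sqrt(57)/3 + 267246) = 1/(267246 + 8*sqrt(57)/3)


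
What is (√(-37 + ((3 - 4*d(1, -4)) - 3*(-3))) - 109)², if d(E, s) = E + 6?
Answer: (109 - I*√53)² ≈ 11828.0 - 1587.1*I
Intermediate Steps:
d(E, s) = 6 + E
(√(-37 + ((3 - 4*d(1, -4)) - 3*(-3))) - 109)² = (√(-37 + ((3 - 4*(6 + 1)) - 3*(-3))) - 109)² = (√(-37 + ((3 - 4*7) + 9)) - 109)² = (√(-37 + ((3 - 28) + 9)) - 109)² = (√(-37 + (-25 + 9)) - 109)² = (√(-37 - 16) - 109)² = (√(-53) - 109)² = (I*√53 - 109)² = (-109 + I*√53)²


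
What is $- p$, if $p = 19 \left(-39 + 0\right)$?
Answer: $741$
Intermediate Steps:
$p = -741$ ($p = 19 \left(-39\right) = -741$)
$- p = \left(-1\right) \left(-741\right) = 741$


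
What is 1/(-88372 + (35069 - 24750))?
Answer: -1/78053 ≈ -1.2812e-5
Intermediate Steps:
1/(-88372 + (35069 - 24750)) = 1/(-88372 + 10319) = 1/(-78053) = -1/78053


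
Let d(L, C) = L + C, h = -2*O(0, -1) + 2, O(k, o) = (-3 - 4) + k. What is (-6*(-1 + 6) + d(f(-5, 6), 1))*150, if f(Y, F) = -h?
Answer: -6750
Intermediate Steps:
O(k, o) = -7 + k
h = 16 (h = -2*(-7 + 0) + 2 = -2*(-7) + 2 = 14 + 2 = 16)
f(Y, F) = -16 (f(Y, F) = -1*16 = -16)
d(L, C) = C + L
(-6*(-1 + 6) + d(f(-5, 6), 1))*150 = (-6*(-1 + 6) + (1 - 16))*150 = (-6*5 - 15)*150 = (-30 - 15)*150 = -45*150 = -6750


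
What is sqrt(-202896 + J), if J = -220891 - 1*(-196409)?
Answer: I*sqrt(227378) ≈ 476.84*I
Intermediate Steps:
J = -24482 (J = -220891 + 196409 = -24482)
sqrt(-202896 + J) = sqrt(-202896 - 24482) = sqrt(-227378) = I*sqrt(227378)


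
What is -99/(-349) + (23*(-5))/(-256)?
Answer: 65479/89344 ≈ 0.73289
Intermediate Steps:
-99/(-349) + (23*(-5))/(-256) = -99*(-1/349) - 115*(-1/256) = 99/349 + 115/256 = 65479/89344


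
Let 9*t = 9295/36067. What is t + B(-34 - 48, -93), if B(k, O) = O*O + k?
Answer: 2780883196/324603 ≈ 8567.0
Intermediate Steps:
B(k, O) = k + O² (B(k, O) = O² + k = k + O²)
t = 9295/324603 (t = (9295/36067)/9 = (9295*(1/36067))/9 = (⅑)*(9295/36067) = 9295/324603 ≈ 0.028635)
t + B(-34 - 48, -93) = 9295/324603 + ((-34 - 48) + (-93)²) = 9295/324603 + (-82 + 8649) = 9295/324603 + 8567 = 2780883196/324603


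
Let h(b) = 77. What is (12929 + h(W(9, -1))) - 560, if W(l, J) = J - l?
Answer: 12446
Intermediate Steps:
(12929 + h(W(9, -1))) - 560 = (12929 + 77) - 560 = 13006 - 560 = 12446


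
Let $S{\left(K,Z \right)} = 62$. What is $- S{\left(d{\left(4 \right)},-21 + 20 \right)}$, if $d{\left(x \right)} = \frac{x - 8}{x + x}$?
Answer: $-62$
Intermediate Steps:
$d{\left(x \right)} = \frac{-8 + x}{2 x}$
$- S{\left(d{\left(4 \right)},-21 + 20 \right)} = \left(-1\right) 62 = -62$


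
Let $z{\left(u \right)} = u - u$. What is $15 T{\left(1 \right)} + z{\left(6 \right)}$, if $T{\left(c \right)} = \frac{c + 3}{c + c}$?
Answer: $30$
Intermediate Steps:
$z{\left(u \right)} = 0$
$T{\left(c \right)} = \frac{3 + c}{2 c}$
$15 T{\left(1 \right)} + z{\left(6 \right)} = 15 \frac{3 + 1}{2 \cdot 1} + 0 = 15 \cdot \frac{1}{2} \cdot 1 \cdot 4 + 0 = 15 \cdot 2 + 0 = 30 + 0 = 30$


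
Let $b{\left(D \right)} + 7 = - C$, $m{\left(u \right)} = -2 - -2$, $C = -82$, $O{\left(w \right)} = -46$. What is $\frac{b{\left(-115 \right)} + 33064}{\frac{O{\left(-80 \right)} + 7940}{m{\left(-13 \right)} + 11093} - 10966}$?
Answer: $- \frac{367610927}{121637944} \approx -3.0222$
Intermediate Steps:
$m{\left(u \right)} = 0$ ($m{\left(u \right)} = -2 + 2 = 0$)
$b{\left(D \right)} = 75$ ($b{\left(D \right)} = -7 - -82 = -7 + 82 = 75$)
$\frac{b{\left(-115 \right)} + 33064}{\frac{O{\left(-80 \right)} + 7940}{m{\left(-13 \right)} + 11093} - 10966} = \frac{75 + 33064}{\frac{-46 + 7940}{0 + 11093} - 10966} = \frac{33139}{\frac{7894}{11093} - 10966} = \frac{33139}{- \frac{121637944}{11093}} = 33139 \left(- \frac{11093}{121637944}\right) = - \frac{367610927}{121637944}$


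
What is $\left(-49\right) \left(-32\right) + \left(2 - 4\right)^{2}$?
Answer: $1572$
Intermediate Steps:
$\left(-49\right) \left(-32\right) + \left(2 - 4\right)^{2} = 1568 + \left(-2\right)^{2} = 1568 + 4 = 1572$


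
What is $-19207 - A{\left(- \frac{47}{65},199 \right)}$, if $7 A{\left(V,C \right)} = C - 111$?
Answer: $- \frac{134537}{7} \approx -19220.0$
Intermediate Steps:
$A{\left(V,C \right)} = - \frac{111}{7} + \frac{C}{7}$ ($A{\left(V,C \right)} = \frac{C - 111}{7} = \frac{-111 + C}{7} = - \frac{111}{7} + \frac{C}{7}$)
$-19207 - A{\left(- \frac{47}{65},199 \right)} = -19207 - \left(- \frac{111}{7} + \frac{1}{7} \cdot 199\right) = -19207 - \left(- \frac{111}{7} + \frac{199}{7}\right) = -19207 - \frac{88}{7} = - \frac{134537}{7}$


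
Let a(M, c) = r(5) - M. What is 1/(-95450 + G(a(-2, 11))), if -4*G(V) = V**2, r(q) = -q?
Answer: -4/381809 ≈ -1.0476e-5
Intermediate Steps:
a(M, c) = -5 - M (a(M, c) = -1*5 - M = -5 - M)
G(V) = -V**2/4
1/(-95450 + G(a(-2, 11))) = 1/(-95450 - (-5 - 1*(-2))**2/4) = 1/(-95450 - (-5 + 2)**2/4) = 1/(-95450 - 1/4*(-3)**2) = 1/(-95450 - 1/4*9) = 1/(-95450 - 9/4) = 1/(-381809/4) = -4/381809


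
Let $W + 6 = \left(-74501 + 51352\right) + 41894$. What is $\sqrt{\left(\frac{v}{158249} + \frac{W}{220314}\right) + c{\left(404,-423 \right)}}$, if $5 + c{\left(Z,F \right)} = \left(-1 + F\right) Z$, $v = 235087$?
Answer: $\frac{i \sqrt{208219814904526330480868202}}{34864470186} \approx 413.88 i$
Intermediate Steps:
$W = 18739$ ($W = -6 + \left(\left(-74501 + 51352\right) + 41894\right) = -6 + \left(-23149 + 41894\right) = -6 + 18745 = 18739$)
$c{\left(Z,F \right)} = -5 + Z \left(-1 + F\right)$ ($c{\left(Z,F \right)} = -5 + \left(-1 + F\right) Z = -5 + Z \left(-1 + F\right)$)
$\sqrt{\left(\frac{v}{158249} + \frac{W}{220314}\right) + c{\left(404,-423 \right)}} = \sqrt{\left(\frac{235087}{158249} + \frac{18739}{220314}\right) - 171301} = \sqrt{\frac{54758385329}{34864470186} - 171301} = \sqrt{- \frac{5972263848946657}{34864470186}} = \frac{i \sqrt{208219814904526330480868202}}{34864470186}$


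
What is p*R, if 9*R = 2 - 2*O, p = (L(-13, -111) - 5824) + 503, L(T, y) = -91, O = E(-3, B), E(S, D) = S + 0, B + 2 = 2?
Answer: -14432/3 ≈ -4810.7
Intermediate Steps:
B = 0 (B = -2 + 2 = 0)
E(S, D) = S
O = -3
p = -5412 (p = (-91 - 5824) + 503 = -5915 + 503 = -5412)
R = 8/9 (R = (2 - 2*(-3))/9 = (2 + 6)/9 = (⅑)*8 = 8/9 ≈ 0.88889)
p*R = -5412*8/9 = -14432/3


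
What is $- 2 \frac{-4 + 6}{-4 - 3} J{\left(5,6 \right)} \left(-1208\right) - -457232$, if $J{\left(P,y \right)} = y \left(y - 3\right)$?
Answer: $\frac{3113648}{7} \approx 4.4481 \cdot 10^{5}$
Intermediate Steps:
$J{\left(P,y \right)} = y \left(-3 + y\right)$
$- 2 \frac{-4 + 6}{-4 - 3} J{\left(5,6 \right)} \left(-1208\right) - -457232 = - 2 \frac{-4 + 6}{-4 - 3} \cdot 6 \left(-3 + 6\right) \left(-1208\right) - -457232 = - 2 \frac{2}{-7} \cdot 6 \cdot 3 \left(-1208\right) + 457232 = - 2 \cdot 2 \left(- \frac{1}{7}\right) 18 \left(-1208\right) + 457232 = \left(-2\right) \left(- \frac{2}{7}\right) 18 \left(-1208\right) + 457232 = \frac{4}{7} \cdot 18 \left(-1208\right) + 457232 = \frac{72}{7} \left(-1208\right) + 457232 = - \frac{86976}{7} + 457232 = \frac{3113648}{7}$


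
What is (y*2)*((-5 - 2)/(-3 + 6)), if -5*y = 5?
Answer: 14/3 ≈ 4.6667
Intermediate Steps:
y = -1 (y = -⅕*5 = -1)
(y*2)*((-5 - 2)/(-3 + 6)) = (-1*2)*((-5 - 2)/(-3 + 6)) = -(-14)/3 = -2*(-7/3) = 14/3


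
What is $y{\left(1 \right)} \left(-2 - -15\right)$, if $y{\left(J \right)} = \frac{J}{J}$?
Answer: $13$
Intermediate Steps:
$y{\left(J \right)} = 1$
$y{\left(1 \right)} \left(-2 - -15\right) = 1 \left(-2 - -15\right) = 1 \left(-2 + 15\right) = 1 \cdot 13 = 13$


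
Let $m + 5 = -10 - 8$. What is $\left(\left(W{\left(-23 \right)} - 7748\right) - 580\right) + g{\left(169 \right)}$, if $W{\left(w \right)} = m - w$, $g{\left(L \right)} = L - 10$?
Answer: $-8169$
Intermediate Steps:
$g{\left(L \right)} = -10 + L$
$m = -23$ ($m = -5 - 18 = -23$)
$W{\left(w \right)} = -23 - w$
$\left(\left(W{\left(-23 \right)} - 7748\right) - 580\right) + g{\left(169 \right)} = \left(\left(\left(-23 - -23\right) - 7748\right) - 580\right) + \left(-10 + 169\right) = \left(\left(\left(-23 + 23\right) - 7748\right) - 580\right) + 159 = \left(\left(0 - 7748\right) - 580\right) + 159 = \left(-7748 - 580\right) + 159 = -8328 + 159 = -8169$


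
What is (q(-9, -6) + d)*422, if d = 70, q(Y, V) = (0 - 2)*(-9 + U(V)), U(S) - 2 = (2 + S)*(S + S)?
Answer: -5064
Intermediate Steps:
U(S) = 2 + 2*S*(2 + S) (U(S) = 2 + (2 + S)*(S + S) = 2 + (2 + S)*(2*S) = 2 + 2*S*(2 + S))
q(Y, V) = 14 - 8*V - 4*V² (q(Y, V) = (0 - 2)*(-9 + (2 + 2*V² + 4*V)) = -2*(-7 + 2*V² + 4*V) = 14 - 8*V - 4*V²)
(q(-9, -6) + d)*422 = ((14 - 8*(-6) - 4*(-6)²) + 70)*422 = ((14 + 48 - 4*36) + 70)*422 = ((14 + 48 - 144) + 70)*422 = (-82 + 70)*422 = -12*422 = -5064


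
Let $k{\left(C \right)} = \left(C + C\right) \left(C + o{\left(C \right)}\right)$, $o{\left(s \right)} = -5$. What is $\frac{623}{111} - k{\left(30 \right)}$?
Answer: $- \frac{165877}{111} \approx -1494.4$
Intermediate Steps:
$k{\left(C \right)} = 2 C \left(-5 + C\right)$ ($k{\left(C \right)} = \left(C + C\right) \left(C - 5\right) = 2 C \left(-5 + C\right)$)
$\frac{623}{111} - k{\left(30 \right)} = \frac{623}{111} - 2 \cdot 30 \left(-5 + 30\right) = 623 \cdot \frac{1}{111} - 2 \cdot 30 \cdot 25 = \frac{623}{111} - 1500 = - \frac{165877}{111}$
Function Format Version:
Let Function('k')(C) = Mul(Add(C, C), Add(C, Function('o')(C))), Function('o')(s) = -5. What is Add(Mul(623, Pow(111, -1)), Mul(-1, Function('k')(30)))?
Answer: Rational(-165877, 111) ≈ -1494.4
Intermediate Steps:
Function('k')(C) = Mul(2, C, Add(-5, C)) (Function('k')(C) = Mul(Add(C, C), Add(C, -5)) = Mul(Mul(2, C), Add(-5, C)) = Mul(2, C, Add(-5, C)))
Add(Mul(623, Pow(111, -1)), Mul(-1, Function('k')(30))) = Add(Mul(623, Pow(111, -1)), Mul(-1, Mul(2, 30, Add(-5, 30)))) = Add(Mul(623, Rational(1, 111)), Mul(-1, Mul(2, 30, 25))) = Add(Rational(623, 111), Mul(-1, 1500)) = Add(Rational(623, 111), -1500) = Rational(-165877, 111)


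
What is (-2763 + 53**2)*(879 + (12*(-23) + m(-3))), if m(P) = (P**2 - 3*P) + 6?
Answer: 28842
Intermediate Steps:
m(P) = 6 + P**2 - 3*P
(-2763 + 53**2)*(879 + (12*(-23) + m(-3))) = (-2763 + 53**2)*(879 + (12*(-23) + (6 + (-3)**2 - 3*(-3)))) = (-2763 + 2809)*(879 + (-276 + (6 + 9 + 9))) = 46*(879 + (-276 + 24)) = 46*(879 - 252) = 46*627 = 28842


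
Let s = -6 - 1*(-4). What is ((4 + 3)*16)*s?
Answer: -224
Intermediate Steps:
s = -2 (s = -6 + 4 = -2)
((4 + 3)*16)*s = ((4 + 3)*16)*(-2) = (7*16)*(-2) = 112*(-2) = -224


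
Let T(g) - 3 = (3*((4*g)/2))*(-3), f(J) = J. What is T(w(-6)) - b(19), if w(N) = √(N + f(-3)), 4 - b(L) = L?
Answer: 18 - 54*I ≈ 18.0 - 54.0*I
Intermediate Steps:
b(L) = 4 - L
w(N) = √(-3 + N) (w(N) = √(N - 3) = √(-3 + N))
T(g) = 3 - 18*g (T(g) = 3 + (3*((4*g)/2))*(-3) = 3 + (3*((4*g)*(½)))*(-3) = 3 + (3*(2*g))*(-3) = 3 + (6*g)*(-3) = 3 - 18*g)
T(w(-6)) - b(19) = (3 - 18*√(-3 - 6)) - (4 - 1*19) = (3 - 54*I) - (4 - 19) = (3 - 54*I) - 1*(-15) = (3 - 54*I) + 15 = 18 - 54*I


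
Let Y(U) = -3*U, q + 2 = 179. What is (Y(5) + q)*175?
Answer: 28350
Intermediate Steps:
q = 177 (q = -2 + 179 = 177)
(Y(5) + q)*175 = (-3*5 + 177)*175 = (-15 + 177)*175 = 162*175 = 28350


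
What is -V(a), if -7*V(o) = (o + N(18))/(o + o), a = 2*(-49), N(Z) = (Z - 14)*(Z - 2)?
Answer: 17/686 ≈ 0.024781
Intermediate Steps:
N(Z) = (-14 + Z)*(-2 + Z)
a = -98
V(o) = -(64 + o)/(14*o) (V(o) = -(o + (28 + 18² - 16*18))/(7*(o + o)) = -(o + (28 + 324 - 288))/(7*(2*o)) = -(o + 64)*1/(2*o)/7 = -(64 + o)*1/(2*o)/7 = -(64 + o)/(14*o))
-V(a) = -(-64 - 1*(-98))/(14*(-98)) = -(-1)*(-64 + 98)/(14*98) = -(-1)*34/(14*98) = -1*(-17/686) = 17/686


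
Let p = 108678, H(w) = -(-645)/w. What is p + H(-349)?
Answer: 37927977/349 ≈ 1.0868e+5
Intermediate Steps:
H(w) = 645/w
p + H(-349) = 108678 + 645/(-349) = 108678 + 645*(-1/349) = 108678 - 645/349 = 37927977/349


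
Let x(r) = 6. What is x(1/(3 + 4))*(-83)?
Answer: -498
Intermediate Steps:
x(1/(3 + 4))*(-83) = 6*(-83) = -498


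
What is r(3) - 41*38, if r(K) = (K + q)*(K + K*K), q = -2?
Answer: -1546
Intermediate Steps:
r(K) = (-2 + K)*(K + K²) (r(K) = (K - 2)*(K + K*K) = (-2 + K)*(K + K²))
r(3) - 41*38 = 3*(-2 + 3² - 1*3) - 41*38 = 3*(-2 + 9 - 3) - 1558 = 3*4 - 1558 = 12 - 1558 = -1546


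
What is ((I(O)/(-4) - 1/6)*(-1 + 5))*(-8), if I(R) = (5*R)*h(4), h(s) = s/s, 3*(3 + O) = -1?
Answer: -128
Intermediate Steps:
O = -10/3 (O = -3 + (⅓)*(-1) = -3 - ⅓ = -10/3 ≈ -3.3333)
h(s) = 1
I(R) = 5*R (I(R) = (5*R)*1 = 5*R)
((I(O)/(-4) - 1/6)*(-1 + 5))*(-8) = (((5*(-10/3))/(-4) - 1/6)*(-1 + 5))*(-8) = ((-50/3*(-¼) - 1*⅙)*4)*(-8) = ((25/6 - ⅙)*4)*(-8) = (4*4)*(-8) = 16*(-8) = -128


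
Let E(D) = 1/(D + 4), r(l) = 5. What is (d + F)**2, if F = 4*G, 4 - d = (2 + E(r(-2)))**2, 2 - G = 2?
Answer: 1369/6561 ≈ 0.20866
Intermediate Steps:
G = 0 (G = 2 - 1*2 = 2 - 2 = 0)
E(D) = 1/(4 + D)
d = -37/81 (d = 4 - (2 + 1/(4 + 5))**2 = 4 - (2 + 1/9)**2 = 4 - (19/9)**2 = 4 - 1*361/81 = 4 - 361/81 = -37/81 ≈ -0.45679)
F = 0 (F = 4*0 = 0)
(d + F)**2 = (-37/81 + 0)**2 = (-37/81)**2 = 1369/6561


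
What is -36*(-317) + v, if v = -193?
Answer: 11219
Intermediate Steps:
-36*(-317) + v = -36*(-317) - 193 = 11412 - 193 = 11219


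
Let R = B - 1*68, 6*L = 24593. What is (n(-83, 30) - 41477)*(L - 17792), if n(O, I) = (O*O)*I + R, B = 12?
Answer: -13567490783/6 ≈ -2.2613e+9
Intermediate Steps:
L = 24593/6 (L = (⅙)*24593 = 24593/6 ≈ 4098.8)
R = -56 (R = 12 - 1*68 = 12 - 68 = -56)
n(O, I) = -56 + I*O² (n(O, I) = (O*O)*I - 56 = O²*I - 56 = I*O² - 56 = -56 + I*O²)
(n(-83, 30) - 41477)*(L - 17792) = ((-56 + 30*(-83)²) - 41477)*(24593/6 - 17792) = ((-56 + 30*6889) - 41477)*(-82159/6) = ((-56 + 206670) - 41477)*(-82159/6) = (206614 - 41477)*(-82159/6) = 165137*(-82159/6) = -13567490783/6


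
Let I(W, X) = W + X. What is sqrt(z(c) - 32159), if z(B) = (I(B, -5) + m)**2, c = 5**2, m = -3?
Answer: I*sqrt(31870) ≈ 178.52*I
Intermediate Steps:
c = 25
z(B) = (-8 + B)**2 (z(B) = ((B - 5) - 3)**2 = ((-5 + B) - 3)**2 = (-8 + B)**2)
sqrt(z(c) - 32159) = sqrt((-8 + 25)**2 - 32159) = sqrt(17**2 - 32159) = sqrt(289 - 32159) = sqrt(-31870) = I*sqrt(31870)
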